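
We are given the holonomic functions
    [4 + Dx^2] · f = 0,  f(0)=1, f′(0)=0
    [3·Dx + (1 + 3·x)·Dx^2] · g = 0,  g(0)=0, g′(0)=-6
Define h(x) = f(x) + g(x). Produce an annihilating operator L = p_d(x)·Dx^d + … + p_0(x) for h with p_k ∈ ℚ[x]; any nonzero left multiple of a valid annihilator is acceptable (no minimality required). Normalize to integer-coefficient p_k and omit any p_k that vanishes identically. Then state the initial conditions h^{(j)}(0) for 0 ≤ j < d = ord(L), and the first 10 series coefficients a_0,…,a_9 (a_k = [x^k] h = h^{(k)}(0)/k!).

f: a_k = 1, 0, -2, 0, 2/3, 0, -4/45, 0, 2/315, 0, …
g: a_k = 0, -6, 9, -18, 81/2, -486/5, 243, -4374/7, 6561/4, -4374, …
f+g: L₀ = lclm(L_f,L_g), ord ≤ 2+2.
L = (348 + 144·x + 216·x^2)·Dx + (44 + 180·x + 216·x^2 + 216·x^3)·Dx^2 + (87 + 36·x + 54·x^2)·Dx^3 + (11 + 45·x + 54·x^2 + 54·x^3)·Dx^4  (order 4).
h: a_k = 1, -6, 7, -18, 247/6, -486/5, 10931/45, -4374/7, 2066723/1260, -4374, …
ICs: h(0) = 1, h′(0) = -6, h′′(0) = 14, h′′′(0) = -108.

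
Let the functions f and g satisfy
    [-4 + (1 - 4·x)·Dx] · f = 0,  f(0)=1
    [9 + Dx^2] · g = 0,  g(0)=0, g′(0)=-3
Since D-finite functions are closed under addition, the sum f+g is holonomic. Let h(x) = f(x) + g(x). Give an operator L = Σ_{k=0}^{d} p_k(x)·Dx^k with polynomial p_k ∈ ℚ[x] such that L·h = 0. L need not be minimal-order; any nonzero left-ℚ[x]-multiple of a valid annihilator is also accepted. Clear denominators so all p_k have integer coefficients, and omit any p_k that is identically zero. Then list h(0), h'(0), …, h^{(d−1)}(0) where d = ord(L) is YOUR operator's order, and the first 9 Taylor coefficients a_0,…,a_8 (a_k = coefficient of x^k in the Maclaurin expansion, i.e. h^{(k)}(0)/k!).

L = (3780 - 2592·x + 5184·x^2) + (-369 + 2124·x - 3888·x^2 + 5184·x^3)·Dx + (420 - 288·x + 576·x^2)·Dx^2 + (-41 + 236·x - 432·x^2 + 576·x^3)·Dx^3  (order 3).
h: a_k = 1, 1, 16, 137/2, 256, 40879/40, 4096, 9175283/560, 65536, …
ICs: h(0) = 1, h′(0) = 1, h′′(0) = 32.

f: a_k = 1, 4, 16, 64, 256, 1024, 4096, 16384, 65536, …
g: a_k = 0, -3, 0, 9/2, 0, -81/40, 0, 243/560, 0, …
L₀ := lclm(L_f,L_g); ord L₀ ≤ 1+2.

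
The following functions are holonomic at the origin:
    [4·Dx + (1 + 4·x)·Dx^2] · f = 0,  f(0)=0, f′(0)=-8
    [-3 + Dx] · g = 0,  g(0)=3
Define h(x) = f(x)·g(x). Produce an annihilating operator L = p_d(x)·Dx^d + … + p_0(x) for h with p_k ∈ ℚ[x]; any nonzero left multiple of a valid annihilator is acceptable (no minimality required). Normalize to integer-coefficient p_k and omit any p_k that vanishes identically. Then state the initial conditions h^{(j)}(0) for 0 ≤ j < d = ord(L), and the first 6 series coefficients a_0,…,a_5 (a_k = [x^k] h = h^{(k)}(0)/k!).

L = (-3 + 36·x) + (-2 - 24·x)·Dx + (1 + 4·x)·Dx^2  (order 2).
h: a_k = 0, -24, -24, -92, 108, -2589/5, …
ICs: h(0) = 0, h′(0) = -24.

f: a_k = 0, -8, 16, -128/3, 128, -2048/5, …
g: a_k = 3, 9, 27/2, 27/2, 81/8, 243/40, …
Product ⇒ symmetric product L₀, ord ≤ 2.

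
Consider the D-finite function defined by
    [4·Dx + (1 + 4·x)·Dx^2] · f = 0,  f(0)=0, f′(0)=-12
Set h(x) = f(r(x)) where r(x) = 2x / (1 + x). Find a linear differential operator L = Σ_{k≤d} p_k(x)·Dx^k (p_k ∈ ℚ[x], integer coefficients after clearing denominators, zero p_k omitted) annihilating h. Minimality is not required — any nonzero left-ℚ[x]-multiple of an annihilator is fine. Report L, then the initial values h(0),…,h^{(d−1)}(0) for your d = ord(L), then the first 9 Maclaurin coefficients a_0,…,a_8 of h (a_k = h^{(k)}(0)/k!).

L = (10 + 18·x)·Dx + (1 + 10·x + 9·x^2)·Dx^2  (order 2).
h: a_k = 0, -24, 120, -728, 4920, -177144/5, 265720, -14348904/7, 16142520, …
ICs: h(0) = 0, h′(0) = -24.

f: a_k = 0, -12, 24, -64, 192, -3072/5, 2048, -49152/7, 24576, …
f∘r: x↦r, Dx↦Dx/r' in L_f ⇒ L₀.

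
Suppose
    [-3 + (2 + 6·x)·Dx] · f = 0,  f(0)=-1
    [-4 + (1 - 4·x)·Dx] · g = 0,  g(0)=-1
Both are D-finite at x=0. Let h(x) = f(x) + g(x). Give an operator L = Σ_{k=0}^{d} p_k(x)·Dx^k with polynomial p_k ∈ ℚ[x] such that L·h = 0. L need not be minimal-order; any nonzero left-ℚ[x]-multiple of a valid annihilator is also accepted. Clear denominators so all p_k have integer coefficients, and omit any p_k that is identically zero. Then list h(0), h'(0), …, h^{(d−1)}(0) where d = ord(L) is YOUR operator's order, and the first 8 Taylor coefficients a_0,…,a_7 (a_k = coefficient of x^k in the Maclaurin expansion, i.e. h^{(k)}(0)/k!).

L = (228 + 432·x) + (-137 - 696·x - 1296·x^2)·Dx + (10 + 62·x - 192·x^2 - 864·x^3)·Dx^2  (order 2).
h: a_k = -2, -11/2, -119/8, -1051/16, -32363/128, -263845/256, -4178995/1024, -33626603/2048, …
ICs: h(0) = -2, h′(0) = -11/2.

f: a_k = -1, -3/2, 9/8, -27/16, 405/128, -1701/256, 15309/1024, -72171/2048, …
g: a_k = -1, -4, -16, -64, -256, -1024, -4096, -16384, …
h₀=f+g: left-lcm gives L₀, ord ≤ 2.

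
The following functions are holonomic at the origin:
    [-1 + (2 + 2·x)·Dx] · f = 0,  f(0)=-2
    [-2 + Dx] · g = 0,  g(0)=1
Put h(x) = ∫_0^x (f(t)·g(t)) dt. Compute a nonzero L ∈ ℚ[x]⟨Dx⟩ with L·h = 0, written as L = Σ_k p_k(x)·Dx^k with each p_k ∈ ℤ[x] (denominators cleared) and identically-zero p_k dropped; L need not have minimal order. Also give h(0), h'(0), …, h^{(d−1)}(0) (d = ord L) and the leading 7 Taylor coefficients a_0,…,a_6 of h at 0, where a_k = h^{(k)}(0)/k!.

f: a_k = -2, -1, 1/4, -1/8, 5/64, -7/128, 21/512, …
g: a_k = 1, 2, 2, 4/3, 2/3, 4/15, 4/45, …
h₀=f·g: eliminate ⇒ L₀, order ≤ 1·1.
h=∫₀ˣh₀: take L = L₀·Dx.
L = (-5 - 4·x)·Dx + (2 + 2·x)·Dx^2  (order 2).
h: a_k = 0, -2, -5/2, -23/12, -103/96, -449/960, -1949/11520, …
ICs: h(0) = 0, h′(0) = -2.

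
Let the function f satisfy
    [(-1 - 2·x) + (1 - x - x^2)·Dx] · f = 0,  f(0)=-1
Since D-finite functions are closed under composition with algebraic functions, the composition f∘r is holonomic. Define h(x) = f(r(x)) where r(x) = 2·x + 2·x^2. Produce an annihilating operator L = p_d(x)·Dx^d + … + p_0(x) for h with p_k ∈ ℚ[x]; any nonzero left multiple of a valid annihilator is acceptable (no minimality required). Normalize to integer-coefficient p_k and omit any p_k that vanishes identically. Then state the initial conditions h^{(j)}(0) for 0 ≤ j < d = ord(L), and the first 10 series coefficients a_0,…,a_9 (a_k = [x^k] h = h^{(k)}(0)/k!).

f: a_k = -1, -1, -2, -3, -5, -8, -13, -21, -34, -55, …
Change of var in L_f (x↦r) gives L₀.
L = (2 + 12·x + 24·x^2 + 16·x^3) + (-1 + 2·x + 6·x^2 + 8·x^3 + 4·x^4)·Dx  (order 1).
h: a_k = -1, -2, -10, -40, -160, -648, -2616, -10560, -42640, -172160, …
ICs: h(0) = -1.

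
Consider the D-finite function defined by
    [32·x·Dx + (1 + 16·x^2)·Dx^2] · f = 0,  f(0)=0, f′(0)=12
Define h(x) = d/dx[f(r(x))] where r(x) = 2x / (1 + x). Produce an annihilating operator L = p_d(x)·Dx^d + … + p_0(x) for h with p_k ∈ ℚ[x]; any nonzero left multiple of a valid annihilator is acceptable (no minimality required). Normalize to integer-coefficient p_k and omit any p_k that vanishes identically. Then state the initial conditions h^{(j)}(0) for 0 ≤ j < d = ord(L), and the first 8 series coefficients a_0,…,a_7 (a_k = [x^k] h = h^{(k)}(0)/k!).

f: a_k = 0, 12, 0, -64, 0, 3072/5, 0, -49152/7, …
L₀ from L_f via x↦r, Dx↦r'^{-1}Dx.
Differentiate: ansatz ord ≤ ord L₀ ⇒ L.
L = (2 + 130·x) + (1 + 2·x + 65·x^2)·Dx  (order 1).
h: a_k = 24, -48, -1464, 6048, 83064, -559248, -4280664, 44912448, …
ICs: h(0) = 24.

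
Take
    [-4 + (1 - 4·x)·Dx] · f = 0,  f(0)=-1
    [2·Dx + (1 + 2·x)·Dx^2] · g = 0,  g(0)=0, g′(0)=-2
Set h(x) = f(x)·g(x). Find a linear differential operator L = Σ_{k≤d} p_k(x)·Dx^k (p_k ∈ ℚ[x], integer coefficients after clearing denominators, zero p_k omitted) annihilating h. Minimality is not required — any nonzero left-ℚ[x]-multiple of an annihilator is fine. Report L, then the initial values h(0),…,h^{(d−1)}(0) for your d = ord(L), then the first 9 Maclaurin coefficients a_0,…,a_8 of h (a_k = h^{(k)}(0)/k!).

f: a_k = -1, -4, -16, -64, -256, -1024, -4096, -16384, -65536, …
g: a_k = 0, -2, 2, -8/3, 4, -32/5, 32/3, -128/7, 32, …
Sym-product of L_f,L_g gives L₀ (≤ ord 2).
L = 8 + (6 + 24·x)·Dx + (-1 + 2·x + 8·x^2)·Dx^2  (order 2).
h: a_k = 0, 2, 6, 80/3, 308/3, 6256/15, 8288/5, 232704/35, 929696/35, …
ICs: h(0) = 0, h′(0) = 2.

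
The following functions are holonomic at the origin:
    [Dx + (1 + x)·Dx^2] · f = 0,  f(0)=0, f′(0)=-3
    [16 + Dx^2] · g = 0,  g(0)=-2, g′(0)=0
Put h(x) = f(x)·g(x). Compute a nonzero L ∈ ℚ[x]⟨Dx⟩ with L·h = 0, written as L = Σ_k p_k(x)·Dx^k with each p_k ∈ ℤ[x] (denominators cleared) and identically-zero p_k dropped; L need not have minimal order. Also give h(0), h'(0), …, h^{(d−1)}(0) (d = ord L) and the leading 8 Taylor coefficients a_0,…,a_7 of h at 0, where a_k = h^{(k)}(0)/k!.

L = (15072 + 62976·x + 97024·x^2 + 65536·x^3 + 16384·x^4) + (1984 + 6080·x + 6144·x^2 + 2048·x^3)·Dx + (1950 + 8000·x + 12192·x^2 + 8192·x^3 + 2048·x^4)·Dx^2 + (124 + 380·x + 384·x^2 + 128·x^3)·Dx^3 + (63 + 254·x + 383·x^2 + 256·x^3 + 64·x^4)·Dx^4  (order 4).
h: a_k = 0, 6, -3, -46, 45/2, 246/5, -21, -754/35, …
ICs: h(0) = 0, h′(0) = 6, h′′(0) = -6, h′′′(0) = -276.

f: a_k = 0, -3, 3/2, -1, 3/4, -3/5, 1/2, -3/7, …
g: a_k = -2, 0, 16, 0, -64/3, 0, 512/45, 0, …
f·g: L₀ = L_f ⊗_s L_g, ord ≤ 2·2.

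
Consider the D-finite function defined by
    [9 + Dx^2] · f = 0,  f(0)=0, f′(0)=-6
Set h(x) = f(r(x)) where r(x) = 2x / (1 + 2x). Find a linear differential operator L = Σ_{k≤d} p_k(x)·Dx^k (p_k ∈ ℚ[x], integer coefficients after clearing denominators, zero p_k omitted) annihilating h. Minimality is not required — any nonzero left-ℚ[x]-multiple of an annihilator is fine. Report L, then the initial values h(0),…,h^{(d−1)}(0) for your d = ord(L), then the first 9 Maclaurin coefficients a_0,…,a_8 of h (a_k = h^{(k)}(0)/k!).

L = 36 + (4 + 24·x + 48·x^2 + 32·x^3)·Dx + (1 + 8·x + 24·x^2 + 32·x^3 + 16·x^4)·Dx^2  (order 2).
h: a_k = 0, -12, 24, 24, -336, 7032/5, -4080, 309648/35, -60576/5, …
ICs: h(0) = 0, h′(0) = -12.

f: a_k = 0, -6, 0, 9, 0, -81/20, 0, 243/280, 0, …
L₀ from L_f via x↦r, Dx↦r'^{-1}Dx.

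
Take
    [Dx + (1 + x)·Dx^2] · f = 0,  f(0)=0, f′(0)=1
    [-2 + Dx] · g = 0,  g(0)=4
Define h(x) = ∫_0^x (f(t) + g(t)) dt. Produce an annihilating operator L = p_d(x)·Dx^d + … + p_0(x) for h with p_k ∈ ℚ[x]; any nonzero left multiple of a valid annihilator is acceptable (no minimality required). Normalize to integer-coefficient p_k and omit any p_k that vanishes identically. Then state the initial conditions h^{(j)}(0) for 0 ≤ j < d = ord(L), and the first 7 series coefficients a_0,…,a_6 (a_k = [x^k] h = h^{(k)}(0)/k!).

L = (-8 - 4·x)·Dx^2 + (-2 - 8·x - 4·x^2)·Dx^3 + (3 + 5·x + 2·x^2)·Dx^4  (order 4).
h: a_k = 0, 4, 9/2, 5/2, 17/12, 29/60, 19/90, …
ICs: h(0) = 0, h′(0) = 4, h′′(0) = 9, h′′′(0) = 15.

f: a_k = 0, 1, -1/2, 1/3, -1/4, 1/5, -1/6, …
g: a_k = 4, 8, 8, 16/3, 8/3, 16/15, 16/45, …
Sum ⇒ L₀ = lclm(L_f,L_g) in ℚ(x)⟨Dx⟩.
h=∫h₀ ⇒ L = L₀·Dx.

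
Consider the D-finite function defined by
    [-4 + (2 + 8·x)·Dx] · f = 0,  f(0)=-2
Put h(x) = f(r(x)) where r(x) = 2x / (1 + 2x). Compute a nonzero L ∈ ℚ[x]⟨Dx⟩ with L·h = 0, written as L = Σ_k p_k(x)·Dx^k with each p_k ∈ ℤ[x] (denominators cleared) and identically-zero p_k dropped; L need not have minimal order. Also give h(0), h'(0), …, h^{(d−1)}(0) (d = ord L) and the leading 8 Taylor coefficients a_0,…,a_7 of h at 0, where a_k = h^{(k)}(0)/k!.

L = -4 + (1 + 12·x + 20·x^2)·Dx  (order 1).
h: a_k = -2, -8, 32, -160, 960, -6528, 48128, -374272, …
ICs: h(0) = -2.

f: a_k = -2, -4, 4, -8, 20, -56, 168, -528, …
Substitute x→r, Dx→(1/r')Dx; clear ⇒ L₀.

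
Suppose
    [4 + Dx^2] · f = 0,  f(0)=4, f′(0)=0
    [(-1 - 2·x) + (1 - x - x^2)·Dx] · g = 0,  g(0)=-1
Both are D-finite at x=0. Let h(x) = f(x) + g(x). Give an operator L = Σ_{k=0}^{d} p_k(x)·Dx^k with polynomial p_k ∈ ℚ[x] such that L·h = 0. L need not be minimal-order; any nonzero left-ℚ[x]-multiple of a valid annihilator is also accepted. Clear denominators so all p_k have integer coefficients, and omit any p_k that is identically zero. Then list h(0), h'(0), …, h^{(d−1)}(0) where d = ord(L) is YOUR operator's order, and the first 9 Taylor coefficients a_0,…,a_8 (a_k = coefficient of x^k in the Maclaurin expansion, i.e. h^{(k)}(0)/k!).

L = (-44 - 96·x - 32·x^2 - 48·x^3 - 40·x^4 - 16·x^5) + (16 - 20·x - 8·x^2 + 16·x^3 - 12·x^4 - 24·x^5 - 8·x^6)·Dx + (-11 - 24·x - 8·x^2 - 12·x^3 - 10·x^4 - 4·x^5)·Dx^2 + (4 - 5·x - 2·x^2 + 4·x^3 - 3·x^4 - 6·x^5 - 2·x^6)·Dx^3  (order 3).
h: a_k = 3, -1, -10, -3, -7/3, -8, -601/45, -21, -10702/315, …
ICs: h(0) = 3, h′(0) = -1, h′′(0) = -20.

f: a_k = 4, 0, -8, 0, 8/3, 0, -16/45, 0, 8/315, …
g: a_k = -1, -1, -2, -3, -5, -8, -13, -21, -34, …
L₀ := lclm(L_f,L_g); ord L₀ ≤ 2+1.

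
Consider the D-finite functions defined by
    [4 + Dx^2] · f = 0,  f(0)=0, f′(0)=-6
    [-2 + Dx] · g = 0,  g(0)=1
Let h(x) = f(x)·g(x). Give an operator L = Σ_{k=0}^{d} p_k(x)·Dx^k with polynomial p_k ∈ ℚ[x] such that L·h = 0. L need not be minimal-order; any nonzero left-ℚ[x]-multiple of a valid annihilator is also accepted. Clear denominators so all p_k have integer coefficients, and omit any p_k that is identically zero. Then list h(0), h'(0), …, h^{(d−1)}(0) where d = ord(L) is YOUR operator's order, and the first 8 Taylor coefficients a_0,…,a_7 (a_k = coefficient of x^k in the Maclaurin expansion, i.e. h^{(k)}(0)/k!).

L = 8 - 4·Dx + Dx^2  (order 2).
h: a_k = 0, -6, -12, -8, 0, 16/5, 32/15, 64/105, …
ICs: h(0) = 0, h′(0) = -6.

f: a_k = 0, -6, 0, 4, 0, -4/5, 0, 8/105, …
g: a_k = 1, 2, 2, 4/3, 2/3, 4/15, 4/45, 8/315, …
Sym-product of L_f,L_g gives L₀ (≤ ord 2).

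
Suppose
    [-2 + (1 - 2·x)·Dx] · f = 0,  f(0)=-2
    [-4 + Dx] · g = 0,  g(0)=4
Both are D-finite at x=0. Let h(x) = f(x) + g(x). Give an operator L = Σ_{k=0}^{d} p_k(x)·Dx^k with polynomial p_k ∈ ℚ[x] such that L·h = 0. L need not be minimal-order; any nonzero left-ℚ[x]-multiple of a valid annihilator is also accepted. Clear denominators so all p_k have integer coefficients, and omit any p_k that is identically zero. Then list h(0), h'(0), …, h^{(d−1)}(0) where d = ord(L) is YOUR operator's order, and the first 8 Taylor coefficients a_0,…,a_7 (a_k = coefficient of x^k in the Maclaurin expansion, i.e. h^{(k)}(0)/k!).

f: a_k = -2, -4, -8, -16, -32, -64, -128, -256, …
g: a_k = 4, 16, 32, 128/3, 128/3, 512/15, 1024/45, 4096/315, …
Sum ⇒ L₀ = lclm(L_f,L_g) in ℚ(x)⟨Dx⟩.
L = -32·x + (-4 + 32·x - 32·x^2)·Dx + (1 - 6·x + 8·x^2)·Dx^2  (order 2).
h: a_k = 2, 12, 24, 80/3, 32/3, -448/15, -4736/45, -76544/315, …
ICs: h(0) = 2, h′(0) = 12.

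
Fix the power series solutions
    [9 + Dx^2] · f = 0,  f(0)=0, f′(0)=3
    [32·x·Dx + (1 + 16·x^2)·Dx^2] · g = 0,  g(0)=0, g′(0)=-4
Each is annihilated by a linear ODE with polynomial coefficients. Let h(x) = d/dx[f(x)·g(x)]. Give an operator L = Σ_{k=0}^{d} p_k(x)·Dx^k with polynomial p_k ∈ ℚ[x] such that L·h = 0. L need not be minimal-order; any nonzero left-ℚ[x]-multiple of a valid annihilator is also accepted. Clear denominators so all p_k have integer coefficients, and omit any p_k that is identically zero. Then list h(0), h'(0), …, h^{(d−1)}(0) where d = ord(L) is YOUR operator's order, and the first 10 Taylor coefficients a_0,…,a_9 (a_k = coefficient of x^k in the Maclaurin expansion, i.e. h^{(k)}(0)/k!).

f: a_k = 0, 3, 0, -9/2, 0, 81/40, 0, -243/560, 0, 243/4480, …
g: a_k = 0, -4, 0, 64/3, 0, -1024/5, 0, 16384/7, 0, -262144/9, …
h₀=f·g: eliminate ⇒ L₀, order ≤ 2·2.
h₀' ⇒ L via d/dx closure of L₀.
L = (2922993 + 113986656·x^2 + 3239661312·x^4 + 5952061440·x^6 + 4156489728·x^8 - 7644119040·x^10 + 110075314176·x^12) + (1760832·x + 128480256·x^3 + 1888911360·x^5 + 5308416000·x^7 + 15288238080·x^9 + 48922361856·x^11)·Dx + (341202 + 13887168·x^2 + 389230080·x^4 + 940474368·x^6 + 1603141632·x^8 + 3737124864·x^10 + 24461180928·x^12)·Dx^2 + (195648·x + 14275584·x^3 + 209879040·x^5 + 589824000·x^7 + 1698693120·x^9 + 5435817984·x^11)·Dx^3 + (1825 + 135776·x^2 + 3251968·x^4 + 31014912·x^6 + 126812160·x^8 + 509607936·x^10 + 1358954496·x^12)·Dx^4  (order 4).
h: a_k = 0, -24, 0, 328, 0, -4311, 0, 63906, 0, -1652080061/1680, …
ICs: h(0) = 0, h′(0) = -24, h′′(0) = 0, h′′′(0) = 1968.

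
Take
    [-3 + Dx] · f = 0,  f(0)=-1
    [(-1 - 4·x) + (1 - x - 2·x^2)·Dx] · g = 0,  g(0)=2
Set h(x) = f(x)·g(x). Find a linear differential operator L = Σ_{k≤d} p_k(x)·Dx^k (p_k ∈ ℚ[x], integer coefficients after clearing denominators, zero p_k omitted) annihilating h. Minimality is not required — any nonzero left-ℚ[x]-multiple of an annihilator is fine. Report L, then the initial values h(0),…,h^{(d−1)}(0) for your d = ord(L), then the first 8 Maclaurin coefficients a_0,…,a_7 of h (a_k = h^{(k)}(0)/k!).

f: a_k = -1, -3, -9/2, -9/2, -27/8, -81/40, -81/80, -243/560, …
g: a_k = 2, 2, 6, 10, 22, 42, 86, 170, …
Sym-product of L_f,L_g gives L₀ (≤ ord 1).
L = (4 + x - 6·x^2) + (-1 + x + 2·x^2)·Dx  (order 1).
h: a_k = -2, -8, -21, -46, -379/4, -954/5, -15293/40, -107071/140, …
ICs: h(0) = -2.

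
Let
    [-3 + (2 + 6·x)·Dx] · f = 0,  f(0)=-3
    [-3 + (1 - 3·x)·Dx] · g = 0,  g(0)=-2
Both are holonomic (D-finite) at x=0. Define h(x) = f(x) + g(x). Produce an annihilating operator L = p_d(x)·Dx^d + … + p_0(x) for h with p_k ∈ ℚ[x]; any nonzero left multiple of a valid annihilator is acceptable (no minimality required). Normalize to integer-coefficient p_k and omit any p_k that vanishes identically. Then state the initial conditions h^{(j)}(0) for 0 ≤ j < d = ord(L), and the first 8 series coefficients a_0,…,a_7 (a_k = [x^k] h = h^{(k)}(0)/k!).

f: a_k = -3, -9/2, 27/8, -81/16, 1215/128, -5103/256, 45927/1024, -216513/2048, …
g: a_k = -2, -6, -18, -54, -162, -486, -1458, -4374, …
Weyl lclm of L_f,L_g ⇒ L₀ (ord ≤ 2).
L = (45 + 81·x) + (-27 - 126·x - 243·x^2)·Dx + (2 + 18·x - 18·x^2 - 162·x^3)·Dx^2  (order 2).
h: a_k = -5, -21/2, -117/8, -945/16, -19521/128, -129519/256, -1447065/1024, -9174465/2048, …
ICs: h(0) = -5, h′(0) = -21/2.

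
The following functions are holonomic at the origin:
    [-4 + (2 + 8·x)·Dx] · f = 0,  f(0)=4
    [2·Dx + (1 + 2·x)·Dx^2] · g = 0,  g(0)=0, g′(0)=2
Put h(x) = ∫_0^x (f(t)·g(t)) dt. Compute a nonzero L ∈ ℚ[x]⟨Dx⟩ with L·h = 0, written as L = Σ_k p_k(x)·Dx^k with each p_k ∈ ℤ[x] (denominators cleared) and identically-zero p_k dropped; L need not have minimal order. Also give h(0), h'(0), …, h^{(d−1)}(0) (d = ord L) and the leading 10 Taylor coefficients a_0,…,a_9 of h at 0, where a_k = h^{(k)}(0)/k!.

L = (8 + 8·x)·Dx + (-2 - 8·x)·Dx^2 + (1 + 10·x + 32·x^2 + 32·x^3)·Dx^3  (order 3).
h: a_k = 0, 0, 4, 8/3, -16/3, 32/3, -1048/45, 1936/35, -4944/35, 120704/315, …
ICs: h(0) = 0, h′(0) = 0, h′′(0) = 8.

f: a_k = 4, 8, -8, 16, -40, 112, -336, 1056, -3432, 11440, …
g: a_k = 0, 2, -2, 8/3, -4, 32/5, -32/3, 128/7, -32, 512/9, …
h₀=f·g: eliminate ⇒ L₀, order ≤ 1·2.
h=∫₀ˣh₀: take L = L₀·Dx.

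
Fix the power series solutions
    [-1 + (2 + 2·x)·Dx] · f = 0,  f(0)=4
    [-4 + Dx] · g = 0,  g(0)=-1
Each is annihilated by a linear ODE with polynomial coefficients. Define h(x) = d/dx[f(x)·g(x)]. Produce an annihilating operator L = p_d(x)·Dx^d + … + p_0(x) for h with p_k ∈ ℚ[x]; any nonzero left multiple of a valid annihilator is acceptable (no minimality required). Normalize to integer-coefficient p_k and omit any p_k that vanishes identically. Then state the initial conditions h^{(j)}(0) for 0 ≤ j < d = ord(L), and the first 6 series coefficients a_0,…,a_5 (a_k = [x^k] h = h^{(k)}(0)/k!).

f: a_k = 4, 2, -1/2, 1/4, -5/32, 7/64, …
g: a_k = -1, -4, -8, -32/3, -32/3, -128/15, …
L₀ := L_f ⊗_s L_g (sym. prod.), ord ≤ 1.
h₀' ⇒ L via d/dx closure of L₀.
L = (79 + 144·x + 64·x^2) + (-18 - 34·x - 16·x^2)·Dx  (order 1).
h: a_k = -18, -79, -683/4, -1947/8, -49553/192, -417727/1920, …
ICs: h(0) = -18.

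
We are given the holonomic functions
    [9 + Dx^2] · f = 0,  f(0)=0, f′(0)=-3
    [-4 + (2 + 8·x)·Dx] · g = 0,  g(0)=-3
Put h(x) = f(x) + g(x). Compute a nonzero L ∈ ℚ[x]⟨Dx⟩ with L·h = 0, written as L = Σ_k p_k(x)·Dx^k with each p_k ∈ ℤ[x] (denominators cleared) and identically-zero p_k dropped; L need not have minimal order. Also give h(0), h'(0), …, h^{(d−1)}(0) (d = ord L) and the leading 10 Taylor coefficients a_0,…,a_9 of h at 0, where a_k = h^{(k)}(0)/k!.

L = (-378 - 1296·x - 2592·x^2) + (45 + 828·x + 3888·x^2 + 5184·x^3)·Dx + (-42 - 144·x - 288·x^2)·Dx^2 + (5 + 92·x + 432·x^2 + 576·x^3)·Dx^3  (order 3).
h: a_k = -3, -9, 6, -15/2, 30, -3441/40, 252, -443277/560, 2574, -38438643/4480, …
ICs: h(0) = -3, h′(0) = -9, h′′(0) = 12.

f: a_k = 0, -3, 0, 9/2, 0, -81/40, 0, 243/560, 0, -243/4480, …
g: a_k = -3, -6, 6, -12, 30, -84, 252, -792, 2574, -8580, …
f+g: L₀ = lclm(L_f,L_g), ord ≤ 2+1.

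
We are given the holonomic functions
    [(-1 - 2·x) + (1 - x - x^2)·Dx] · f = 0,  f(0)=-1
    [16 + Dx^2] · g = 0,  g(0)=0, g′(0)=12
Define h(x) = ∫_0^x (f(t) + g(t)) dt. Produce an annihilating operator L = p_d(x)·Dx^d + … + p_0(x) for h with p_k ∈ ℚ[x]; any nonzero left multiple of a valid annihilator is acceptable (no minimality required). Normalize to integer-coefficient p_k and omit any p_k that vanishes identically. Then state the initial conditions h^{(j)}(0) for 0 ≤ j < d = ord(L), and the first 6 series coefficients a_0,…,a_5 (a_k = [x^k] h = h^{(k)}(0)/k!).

f: a_k = -1, -1, -2, -3, -5, -8, …
g: a_k = 0, 12, 0, -32, 0, 128/5, …
Sum ⇒ L₀ = lclm(L_f,L_g) in ℚ(x)⟨Dx⟩.
h=∫h₀ ⇒ L = L₀·Dx.
L = (272 + 384·x - 352·x^2 + 192·x^3 + 640·x^4 + 256·x^5)·Dx + (-160 + 368·x + 32·x^2 - 544·x^3 + 48·x^4 + 384·x^5 + 128·x^6)·Dx^2 + (17 + 24·x - 22·x^2 + 12·x^3 + 40·x^4 + 16·x^5)·Dx^3 + (-10 + 23·x + 2·x^2 - 34·x^3 + 3·x^4 + 24·x^5 + 8·x^6)·Dx^4  (order 4).
h: a_k = 0, -1, 11/2, -2/3, -35/4, -1, …
ICs: h(0) = 0, h′(0) = -1, h′′(0) = 11, h′′′(0) = -4.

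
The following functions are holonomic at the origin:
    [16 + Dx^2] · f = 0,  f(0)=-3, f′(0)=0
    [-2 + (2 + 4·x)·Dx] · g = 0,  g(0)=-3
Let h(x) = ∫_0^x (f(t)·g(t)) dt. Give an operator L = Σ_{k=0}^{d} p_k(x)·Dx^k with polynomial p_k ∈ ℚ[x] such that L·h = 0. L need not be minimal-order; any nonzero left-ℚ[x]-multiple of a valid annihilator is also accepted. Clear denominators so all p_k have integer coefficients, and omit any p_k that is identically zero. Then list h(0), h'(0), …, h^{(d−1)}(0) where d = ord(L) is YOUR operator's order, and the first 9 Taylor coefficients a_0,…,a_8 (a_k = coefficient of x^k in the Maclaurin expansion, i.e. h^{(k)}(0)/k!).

L = (19 + 64·x + 64·x^2)·Dx + (-2 - 4·x)·Dx^2 + (1 + 4·x + 4·x^2)·Dx^3  (order 3).
h: a_k = 0, 9, 9/2, -51/2, -135/8, 1011/40, 181/16, -5281/560, -3811/640, …
ICs: h(0) = 0, h′(0) = 9, h′′(0) = 9.

f: a_k = -3, 0, 24, 0, -32, 0, 256/15, 0, -512/105, …
g: a_k = -3, -3, 3/2, -3/2, 15/8, -21/8, 63/16, -99/16, 1287/128, …
L₀ := L_f ⊗_s L_g (sym. prod.), ord ≤ 2.
h=∫h₀ ⇒ L = L₀·Dx.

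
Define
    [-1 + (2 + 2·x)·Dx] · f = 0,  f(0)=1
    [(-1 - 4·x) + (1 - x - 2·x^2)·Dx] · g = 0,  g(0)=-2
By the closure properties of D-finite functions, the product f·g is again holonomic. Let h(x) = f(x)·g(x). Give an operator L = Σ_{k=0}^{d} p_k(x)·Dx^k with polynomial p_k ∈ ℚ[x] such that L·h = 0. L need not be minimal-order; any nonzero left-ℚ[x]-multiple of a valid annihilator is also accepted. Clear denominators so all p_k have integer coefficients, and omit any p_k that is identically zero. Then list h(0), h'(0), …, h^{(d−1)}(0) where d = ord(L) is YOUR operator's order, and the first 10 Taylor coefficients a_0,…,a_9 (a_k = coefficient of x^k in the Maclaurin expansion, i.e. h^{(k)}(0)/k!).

L = (3 + 6·x) + (-2 + 2·x + 4·x^2)·Dx  (order 1).
h: a_k = -2, -3, -27/4, -103/8, -1683/64, -6669/128, -53583/512, -213903/1024, -6851331/16384, -27393169/32768, …
ICs: h(0) = -2.

f: a_k = 1, 1/2, -1/8, 1/16, -5/128, 7/256, -21/1024, 33/2048, -429/32768, 715/65536, …
g: a_k = -2, -2, -6, -10, -22, -42, -86, -170, -342, -682, …
Sym-product of L_f,L_g gives L₀ (≤ ord 1).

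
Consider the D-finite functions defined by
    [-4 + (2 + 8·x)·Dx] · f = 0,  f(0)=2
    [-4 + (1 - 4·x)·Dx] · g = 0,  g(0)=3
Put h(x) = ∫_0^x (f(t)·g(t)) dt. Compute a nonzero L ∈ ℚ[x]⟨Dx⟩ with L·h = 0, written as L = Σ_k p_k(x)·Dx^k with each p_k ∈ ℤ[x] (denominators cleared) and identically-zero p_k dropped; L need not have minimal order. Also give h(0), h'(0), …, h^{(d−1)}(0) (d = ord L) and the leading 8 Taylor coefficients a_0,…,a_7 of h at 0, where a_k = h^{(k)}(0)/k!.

L = (6 + 8·x)·Dx + (-1 + 16·x^2)·Dx^2  (order 2).
h: a_k = 0, 6, 18, 44, 138, 2148/5, 1460, 34536/7, …
ICs: h(0) = 0, h′(0) = 6.

f: a_k = 2, 4, -4, 8, -20, 56, -168, 528, …
g: a_k = 3, 12, 48, 192, 768, 3072, 12288, 49152, …
h₀=f·g: eliminate ⇒ L₀, order ≤ 1·1.
∫: right-multiply L₀ by Dx.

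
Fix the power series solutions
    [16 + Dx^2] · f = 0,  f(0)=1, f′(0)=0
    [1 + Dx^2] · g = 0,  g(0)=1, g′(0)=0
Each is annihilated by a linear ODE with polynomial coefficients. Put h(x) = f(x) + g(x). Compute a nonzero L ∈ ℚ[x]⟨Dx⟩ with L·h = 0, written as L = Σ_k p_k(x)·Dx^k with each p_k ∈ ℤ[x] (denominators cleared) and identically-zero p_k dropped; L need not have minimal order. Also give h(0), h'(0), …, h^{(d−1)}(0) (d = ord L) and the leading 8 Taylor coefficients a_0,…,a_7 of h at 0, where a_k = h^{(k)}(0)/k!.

f: a_k = 1, 0, -8, 0, 32/3, 0, -256/45, 0, …
g: a_k = 1, 0, -1/2, 0, 1/24, 0, -1/720, 0, …
f+g: L₀ = lclm(L_f,L_g), ord ≤ 2+2.
L = 16 + 17·Dx^2 + Dx^4  (order 4).
h: a_k = 2, 0, -17/2, 0, 257/24, 0, -4097/720, 0, …
ICs: h(0) = 2, h′(0) = 0, h′′(0) = -17, h′′′(0) = 0.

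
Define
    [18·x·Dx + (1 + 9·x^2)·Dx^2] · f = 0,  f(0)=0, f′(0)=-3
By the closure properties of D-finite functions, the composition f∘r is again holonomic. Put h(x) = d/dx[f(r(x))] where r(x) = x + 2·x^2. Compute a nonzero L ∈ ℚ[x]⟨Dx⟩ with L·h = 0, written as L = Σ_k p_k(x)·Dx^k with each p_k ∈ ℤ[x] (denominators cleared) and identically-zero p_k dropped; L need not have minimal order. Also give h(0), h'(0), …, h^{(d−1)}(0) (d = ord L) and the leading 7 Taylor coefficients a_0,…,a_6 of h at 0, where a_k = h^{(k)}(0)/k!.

f: a_k = 0, -3, 0, 9, 0, -243/5, 0, …
Change of var in L_f (x↦r) gives L₀.
h₀' ⇒ L via d/dx closure of L₀.
L = (-4 + 18·x + 144·x^2 + 432·x^3 + 432·x^4) + (1 + 4·x + 9·x^2 + 72·x^3 + 180·x^4 + 144·x^5)·Dx  (order 1).
h: a_k = -3, -12, 27, 216, 297, -2484, -11421, …
ICs: h(0) = -3.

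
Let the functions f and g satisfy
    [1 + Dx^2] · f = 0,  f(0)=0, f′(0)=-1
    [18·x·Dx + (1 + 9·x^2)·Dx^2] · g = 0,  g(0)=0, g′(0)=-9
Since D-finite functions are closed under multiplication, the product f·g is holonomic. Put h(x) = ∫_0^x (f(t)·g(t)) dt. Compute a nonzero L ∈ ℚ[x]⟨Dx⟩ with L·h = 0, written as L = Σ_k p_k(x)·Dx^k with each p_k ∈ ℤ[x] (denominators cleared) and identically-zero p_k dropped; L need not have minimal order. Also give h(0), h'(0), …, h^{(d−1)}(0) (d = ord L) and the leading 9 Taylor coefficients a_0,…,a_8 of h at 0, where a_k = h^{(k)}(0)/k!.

f: a_k = 0, -1, 0, 1/6, 0, -1/120, 0, 1/5040, 0, …
g: a_k = 0, -9, 0, 27, 0, -729/5, 0, 6561/7, 0, …
f·g: L₀ = L_f ⊗_s L_g, ord ≤ 2·2.
h=∫h₀ ⇒ L = L₀·Dx.
L = (370 + 9594·x^2 + 4131·x^4 + 2916·x^6 + 6561·x^8)·Dx + (684·x + 6804·x^3 + 8748·x^5 + 26244·x^7)·Dx^2 + (380 + 9792·x^2 + 5346·x^4 + 5832·x^6 + 13122·x^8)·Dx^3 + (684·x + 6804·x^3 + 8748·x^5 + 26244·x^7)·Dx^4 + (10 + 198·x^2 + 1215·x^4 + 2916·x^6 + 6561·x^8)·Dx^5  (order 5).
h: a_k = 0, 0, 0, 3, 0, -57/10, 0, 1203/56, 0, …
ICs: h(0) = 0, h′(0) = 0, h′′(0) = 0, h′′′(0) = 18, h′′′′(0) = 0.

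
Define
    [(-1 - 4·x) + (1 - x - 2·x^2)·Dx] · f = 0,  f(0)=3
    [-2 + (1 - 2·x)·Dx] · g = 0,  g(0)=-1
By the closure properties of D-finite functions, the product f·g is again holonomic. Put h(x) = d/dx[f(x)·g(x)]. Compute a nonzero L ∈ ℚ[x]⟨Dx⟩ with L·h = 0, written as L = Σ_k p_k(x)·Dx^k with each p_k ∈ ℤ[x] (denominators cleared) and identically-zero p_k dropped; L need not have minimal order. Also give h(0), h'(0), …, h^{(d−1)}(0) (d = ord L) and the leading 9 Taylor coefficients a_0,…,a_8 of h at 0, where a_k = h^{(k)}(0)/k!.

L = (6 + 16·x + 16·x^2) + (-1 - x + 4·x^2 + 4·x^3)·Dx  (order 1).
h: a_k = -9, -54, -207, -684, -2025, -5634, -14931, -38232, -95229, …
ICs: h(0) = -9.

f: a_k = 3, 3, 9, 15, 33, 63, 129, 255, 513, …
g: a_k = -1, -2, -4, -8, -16, -32, -64, -128, -256, …
f·g: L₀ = L_f ⊗_s L_g, ord ≤ 1·1.
h₀' ⇒ L via d/dx closure of L₀.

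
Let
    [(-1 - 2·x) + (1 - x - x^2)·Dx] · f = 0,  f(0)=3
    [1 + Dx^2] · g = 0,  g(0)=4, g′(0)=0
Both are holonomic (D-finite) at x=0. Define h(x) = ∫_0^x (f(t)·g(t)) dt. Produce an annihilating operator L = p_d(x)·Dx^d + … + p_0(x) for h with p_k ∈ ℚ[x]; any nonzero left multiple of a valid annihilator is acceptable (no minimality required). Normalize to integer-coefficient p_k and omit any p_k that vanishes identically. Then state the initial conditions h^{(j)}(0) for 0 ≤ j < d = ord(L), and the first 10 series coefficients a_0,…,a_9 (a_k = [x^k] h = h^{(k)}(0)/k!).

f: a_k = 3, 3, 6, 9, 15, 24, 39, 63, 102, 165, …
g: a_k = 4, 0, -2, 0, 1/6, 0, -1/180, 0, 1/10080, 0, …
Product ⇒ symmetric product L₀, ord ≤ 2.
∫: right-multiply L₀ by Dx.
L = (1 + x + x^2)·Dx + (2 + 4·x)·Dx^2 + (-1 + x + x^2)·Dx^3  (order 3).
h: a_k = 0, 12, 6, 6, 15/2, 97/10, 157/12, 7619/420, 12329/480, 124121/3360, …
ICs: h(0) = 0, h′(0) = 12, h′′(0) = 12.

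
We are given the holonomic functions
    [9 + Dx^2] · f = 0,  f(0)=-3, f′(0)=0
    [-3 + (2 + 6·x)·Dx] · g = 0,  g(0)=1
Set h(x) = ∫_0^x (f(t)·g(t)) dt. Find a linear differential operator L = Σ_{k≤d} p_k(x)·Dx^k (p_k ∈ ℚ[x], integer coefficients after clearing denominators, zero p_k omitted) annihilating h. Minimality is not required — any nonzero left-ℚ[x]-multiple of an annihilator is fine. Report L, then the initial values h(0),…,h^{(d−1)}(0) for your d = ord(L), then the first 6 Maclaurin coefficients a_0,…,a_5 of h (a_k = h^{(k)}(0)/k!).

f: a_k = -3, 0, 27/2, 0, -81/8, 0, …
g: a_k = 1, 3/2, -9/8, 27/16, -405/128, 1701/256, …
Product ⇒ symmetric product L₀, ord ≤ 2.
∫: right-multiply L₀ by Dx.
L = (63 + 216·x + 324·x^2)·Dx + (-12 - 36·x)·Dx^2 + (4 + 24·x + 36·x^2)·Dx^3  (order 3).
h: a_k = 0, -3, -9/4, 45/8, 243/64, -405/128, …
ICs: h(0) = 0, h′(0) = -3, h′′(0) = -9/2.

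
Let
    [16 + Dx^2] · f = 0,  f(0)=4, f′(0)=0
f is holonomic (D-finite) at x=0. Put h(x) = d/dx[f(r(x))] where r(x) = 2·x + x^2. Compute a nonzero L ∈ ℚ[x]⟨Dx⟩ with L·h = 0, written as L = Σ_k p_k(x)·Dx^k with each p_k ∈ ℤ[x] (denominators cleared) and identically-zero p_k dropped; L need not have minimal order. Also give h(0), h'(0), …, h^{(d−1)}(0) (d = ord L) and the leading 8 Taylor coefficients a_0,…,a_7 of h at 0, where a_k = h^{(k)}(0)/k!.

L = (67 + 256·x + 384·x^2 + 256·x^3 + 64·x^4) + (-3 - 3·x)·Dx + (1 + 2·x + x^2)·Dx^2  (order 2).
h: a_k = 0, -256, -384, 7808/3, 20480/3, -38912/15, -422912/15, -9460736/315, …
ICs: h(0) = 0, h′(0) = -256.

f: a_k = 4, 0, -32, 0, 128/3, 0, -1024/45, 0, …
Substitute x→r, Dx→(1/r')Dx; clear ⇒ L₀.
Differentiate: ansatz ord ≤ ord L₀ ⇒ L.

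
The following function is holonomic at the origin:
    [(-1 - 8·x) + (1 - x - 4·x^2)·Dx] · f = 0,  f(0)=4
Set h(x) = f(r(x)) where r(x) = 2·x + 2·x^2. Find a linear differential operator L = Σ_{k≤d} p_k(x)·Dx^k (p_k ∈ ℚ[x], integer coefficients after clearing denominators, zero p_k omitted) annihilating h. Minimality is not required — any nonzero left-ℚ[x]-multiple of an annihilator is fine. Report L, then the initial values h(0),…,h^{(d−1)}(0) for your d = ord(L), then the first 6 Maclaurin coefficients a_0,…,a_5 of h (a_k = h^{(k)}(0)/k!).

f: a_k = 4, 4, 20, 36, 116, 260, …
L₀ from L_f via x↦r, Dx↦r'^{-1}Dx.
L = (2 + 36·x + 96·x^2 + 64·x^3) + (-1 + 2·x + 18·x^2 + 32·x^3 + 16·x^4)·Dx  (order 1).
h: a_k = 4, 8, 88, 448, 2800, 16608, …
ICs: h(0) = 4.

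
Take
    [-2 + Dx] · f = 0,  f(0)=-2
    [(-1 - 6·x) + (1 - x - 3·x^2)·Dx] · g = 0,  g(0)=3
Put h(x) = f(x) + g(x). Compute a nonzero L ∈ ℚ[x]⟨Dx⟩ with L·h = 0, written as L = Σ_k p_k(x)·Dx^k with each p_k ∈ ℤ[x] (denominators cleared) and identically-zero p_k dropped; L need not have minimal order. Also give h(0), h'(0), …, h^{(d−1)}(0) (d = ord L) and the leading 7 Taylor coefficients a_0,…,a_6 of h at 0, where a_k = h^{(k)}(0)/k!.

f: a_k = -2, -4, -4, -8/3, -4/3, -8/15, -8/45, …
g: a_k = 3, 3, 12, 21, 57, 120, 291, …
f+g: L₀ = lclm(L_f,L_g), ord ≤ 1+1.
L = (12 + 16·x + 144·x^2 + 72·x^3) + (-4 - 26·x - 74·x^2 + 24·x^3 + 36·x^4)·Dx + (-1 + 9·x + x^2 - 30·x^3 - 18·x^4)·Dx^2  (order 2).
h: a_k = 1, -1, 8, 55/3, 167/3, 1792/15, 13087/45, …
ICs: h(0) = 1, h′(0) = -1.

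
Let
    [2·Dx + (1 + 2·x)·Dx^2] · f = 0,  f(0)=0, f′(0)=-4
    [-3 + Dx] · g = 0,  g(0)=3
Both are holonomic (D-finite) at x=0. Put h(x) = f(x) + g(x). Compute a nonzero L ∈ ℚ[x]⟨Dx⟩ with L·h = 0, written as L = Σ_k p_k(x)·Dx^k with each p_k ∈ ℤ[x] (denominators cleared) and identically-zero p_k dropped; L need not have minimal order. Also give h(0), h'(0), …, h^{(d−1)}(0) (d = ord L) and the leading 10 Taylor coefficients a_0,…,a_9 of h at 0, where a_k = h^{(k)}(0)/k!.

L = (-42 - 36·x)·Dx + (-1 - 36·x - 36·x^2)·Dx^2 + (5 + 16·x + 12·x^2)·Dx^3  (order 3).
h: a_k = 3, 5, 35/2, 49/6, 145/8, -269/40, 5849/240, -19751/560, 288907/4480, -4580959/40320, …
ICs: h(0) = 3, h′(0) = 5, h′′(0) = 35.

f: a_k = 0, -4, 4, -16/3, 8, -64/5, 64/3, -256/7, 64, -1024/9, …
g: a_k = 3, 9, 27/2, 27/2, 81/8, 243/40, 243/80, 729/560, 2187/4480, 729/4480, …
Weyl lclm of L_f,L_g ⇒ L₀ (ord ≤ 3).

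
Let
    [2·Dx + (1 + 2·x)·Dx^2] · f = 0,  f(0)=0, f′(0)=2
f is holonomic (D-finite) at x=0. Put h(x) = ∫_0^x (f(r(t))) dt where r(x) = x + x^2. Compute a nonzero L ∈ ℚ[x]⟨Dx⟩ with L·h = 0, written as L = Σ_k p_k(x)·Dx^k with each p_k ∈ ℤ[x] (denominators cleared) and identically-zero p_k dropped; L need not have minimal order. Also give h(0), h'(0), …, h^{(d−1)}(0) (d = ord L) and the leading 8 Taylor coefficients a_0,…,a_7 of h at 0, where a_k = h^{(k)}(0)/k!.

L = (4·x + 4·x^2)·Dx^2 + (1 + 4·x + 6·x^2 + 4·x^3)·Dx^3  (order 3).
h: a_k = 0, 0, 1, 0, -1/3, 2/5, -4/15, 0, …
ICs: h(0) = 0, h′(0) = 0, h′′(0) = 2.

f: a_k = 0, 2, -2, 8/3, -4, 32/5, -32/3, 128/7, …
h₀=f(r): pull back L_f along r ⇒ L₀.
h=∫h₀ ⇒ L = L₀·Dx.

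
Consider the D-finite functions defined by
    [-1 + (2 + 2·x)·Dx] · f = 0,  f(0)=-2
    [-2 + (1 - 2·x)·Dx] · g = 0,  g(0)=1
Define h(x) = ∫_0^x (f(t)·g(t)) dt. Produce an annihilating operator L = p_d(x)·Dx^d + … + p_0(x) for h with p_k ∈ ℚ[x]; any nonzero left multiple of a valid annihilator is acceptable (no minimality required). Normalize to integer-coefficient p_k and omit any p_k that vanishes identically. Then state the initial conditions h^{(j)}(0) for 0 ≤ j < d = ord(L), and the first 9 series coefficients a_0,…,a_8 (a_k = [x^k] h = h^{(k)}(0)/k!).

L = (5 + 2·x)·Dx + (-2 + 2·x + 4·x^2)·Dx^2  (order 2).
h: a_k = 0, -2, -5/2, -13/4, -157/32, -2507/320, -3345/256, -80259/3584, -321069/8192, …
ICs: h(0) = 0, h′(0) = -2.

f: a_k = -2, -1, 1/4, -1/8, 5/64, -7/128, 21/512, -33/1024, 429/16384, …
g: a_k = 1, 2, 4, 8, 16, 32, 64, 128, 256, …
Product ⇒ symmetric product L₀, ord ≤ 1.
∫: right-multiply L₀ by Dx.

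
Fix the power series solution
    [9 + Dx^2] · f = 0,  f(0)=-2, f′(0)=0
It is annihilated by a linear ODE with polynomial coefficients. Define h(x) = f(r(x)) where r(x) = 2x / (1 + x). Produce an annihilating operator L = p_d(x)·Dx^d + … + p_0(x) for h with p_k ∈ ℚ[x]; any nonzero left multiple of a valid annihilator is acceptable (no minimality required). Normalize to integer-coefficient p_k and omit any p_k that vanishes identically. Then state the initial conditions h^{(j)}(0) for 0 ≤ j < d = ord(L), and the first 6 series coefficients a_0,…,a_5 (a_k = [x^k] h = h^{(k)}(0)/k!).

L = 36 + (2 + 6·x + 6·x^2 + 2·x^3)·Dx + (1 + 4·x + 6·x^2 + 4·x^3 + x^4)·Dx^2  (order 2).
h: a_k = -2, 0, 36, -72, 0, 288, …
ICs: h(0) = -2, h′(0) = 0.

f: a_k = -2, 0, 9, 0, -27/4, 0, …
h₀=f(r): pull back L_f along r ⇒ L₀.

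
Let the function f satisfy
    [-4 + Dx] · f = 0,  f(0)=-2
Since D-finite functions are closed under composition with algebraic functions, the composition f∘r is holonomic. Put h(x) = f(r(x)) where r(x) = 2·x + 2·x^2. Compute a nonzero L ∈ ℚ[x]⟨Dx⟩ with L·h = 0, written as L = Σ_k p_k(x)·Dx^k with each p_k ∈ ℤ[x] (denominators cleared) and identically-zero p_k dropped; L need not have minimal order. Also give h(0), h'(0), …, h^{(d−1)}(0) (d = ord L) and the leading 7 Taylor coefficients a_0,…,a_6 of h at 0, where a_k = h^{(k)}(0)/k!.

f: a_k = -2, -8, -16, -64/3, -64/3, -256/15, -512/45, …
f∘r: x↦r, Dx↦Dx/r' in L_f ⇒ L₀.
L = (-8 - 16·x) + Dx  (order 1).
h: a_k = -2, -16, -80, -896/3, -2752/3, -36352/15, -255488/45, …
ICs: h(0) = -2.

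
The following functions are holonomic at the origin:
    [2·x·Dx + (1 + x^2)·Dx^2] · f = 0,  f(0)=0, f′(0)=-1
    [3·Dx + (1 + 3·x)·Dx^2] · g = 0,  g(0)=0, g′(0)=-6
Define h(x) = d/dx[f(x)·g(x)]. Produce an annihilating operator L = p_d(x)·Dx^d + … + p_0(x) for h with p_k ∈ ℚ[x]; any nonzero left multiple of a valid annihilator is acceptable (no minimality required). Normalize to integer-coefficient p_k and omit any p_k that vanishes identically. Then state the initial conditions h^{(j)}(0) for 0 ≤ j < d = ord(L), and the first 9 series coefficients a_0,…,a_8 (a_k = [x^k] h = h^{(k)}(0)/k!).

f: a_k = 0, -1, 0, 1/3, 0, -1/5, 0, 1/7, 0, …
g: a_k = 0, -6, 9, -18, 81/2, -486/5, 243, -4374/7, 6561/4, …
h₀=f·g: eliminate ⇒ L₀, order ≤ 2·2.
Differentiate: ansatz ord ≤ ord L₀ ⇒ L.
L = (264 + 1260·x + 1008·x^2 + 3420·x^3 + 3240·x^4 + 4212·x^5 + 324·x^7) + (178 + 660·x + 3828·x^2 + 7308·x^3 + 12960·x^4 + 10044·x^5 + 11340·x^6 + 324·x^7 + 1134·x^8)·Dx + (132 + 608·x + 1728·x^2 + 4568·x^3 + 6456·x^4 + 8856·x^5 + 5184·x^6 + 5544·x^7 + 324·x^8 + 648·x^9)·Dx^2 + (13 + 102·x + 341·x^2 + 744·x^3 + 1138·x^4 + 1236·x^5 + 1386·x^6 + 648·x^7 + 657·x^8 + 54·x^9 + 81·x^10)·Dx^3  (order 3).
h: a_k = 0, 12, -27, 64, -375/2, 2772/5, -16191/10, 23808/5, -1973241/140, …
ICs: h(0) = 0, h′(0) = 12, h′′(0) = -54.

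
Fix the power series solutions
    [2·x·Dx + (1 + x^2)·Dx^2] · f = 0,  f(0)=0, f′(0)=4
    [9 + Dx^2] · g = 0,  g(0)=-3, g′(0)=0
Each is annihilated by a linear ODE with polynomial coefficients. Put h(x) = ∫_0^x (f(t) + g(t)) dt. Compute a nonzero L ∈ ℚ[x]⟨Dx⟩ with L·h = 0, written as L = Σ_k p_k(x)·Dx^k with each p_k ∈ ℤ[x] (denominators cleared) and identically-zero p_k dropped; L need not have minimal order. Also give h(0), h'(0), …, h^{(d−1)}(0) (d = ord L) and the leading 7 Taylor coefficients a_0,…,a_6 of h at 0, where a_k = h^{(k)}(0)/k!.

L = (-54·x + 540·x^3 + 162·x^5)·Dx^2 + (63 + 279·x^2 + 297·x^4 + 81·x^6)·Dx^3 + (-6·x + 60·x^3 + 18·x^5)·Dx^4 + (7 + 31·x^2 + 33·x^4 + 9·x^6)·Dx^5  (order 5).
h: a_k = 0, -3, 2, 9/2, -1/3, -81/40, 2/15, …
ICs: h(0) = 0, h′(0) = -3, h′′(0) = 4, h′′′(0) = 27, h′′′′(0) = -8.

f: a_k = 0, 4, 0, -4/3, 0, 4/5, 0, …
g: a_k = -3, 0, 27/2, 0, -81/8, 0, 243/80, …
Weyl lclm of L_f,L_g ⇒ L₀ (ord ≤ 4).
h=∫₀ˣh₀: take L = L₀·Dx.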